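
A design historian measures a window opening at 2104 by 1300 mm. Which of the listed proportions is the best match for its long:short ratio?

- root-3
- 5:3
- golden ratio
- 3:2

golden ratio

2104/1300 ≈ 1.618. Nearest candidates are golden ratio (1.618, off by 0.000) and 5:3 (1.667, off by 0.049).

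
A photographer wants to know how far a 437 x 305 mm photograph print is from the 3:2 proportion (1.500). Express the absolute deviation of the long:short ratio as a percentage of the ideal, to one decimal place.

Ratio = 437 / 305 ≈ 1.4328.
Ideal 3:2 = 1.5000. |1.4328 − 1.5000| / 1.5000 ≈ 4.48% → 4.5%.

4.5%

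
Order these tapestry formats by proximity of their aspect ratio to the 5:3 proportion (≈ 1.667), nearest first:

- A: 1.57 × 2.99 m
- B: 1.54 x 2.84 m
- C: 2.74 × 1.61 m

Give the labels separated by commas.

A: 2.99/1.57 ≈ 1.904 → |1.904 − 1.667| = 0.237
B: 2.84/1.54 ≈ 1.844 → |1.844 − 1.667| = 0.177
C: 2.74/1.61 ≈ 1.702 → |1.702 − 1.667| = 0.035

C, B, A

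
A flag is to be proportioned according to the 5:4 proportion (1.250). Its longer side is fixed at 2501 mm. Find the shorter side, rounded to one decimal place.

5:4 = 1.25000.
Shorter side = 2501 ÷ 1.25000 ≈ 2000.800 → 2000.8 mm.

2000.8 mm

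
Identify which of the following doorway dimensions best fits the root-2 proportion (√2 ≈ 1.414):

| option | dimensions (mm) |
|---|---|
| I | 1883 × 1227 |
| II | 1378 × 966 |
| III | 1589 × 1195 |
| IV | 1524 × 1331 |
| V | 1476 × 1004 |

Ratios (long/short): I ≈ 1.535; II ≈ 1.427; III ≈ 1.330; IV ≈ 1.145; V ≈ 1.470.
root-2 ≈ 1.414; option II is nearest (Δ 0.013).

II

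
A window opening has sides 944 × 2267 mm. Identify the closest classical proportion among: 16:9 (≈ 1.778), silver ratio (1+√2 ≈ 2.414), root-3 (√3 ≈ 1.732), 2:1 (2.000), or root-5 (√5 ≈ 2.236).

silver ratio

Ratio = 2267 / 944 ≈ 2.401.
Distances: 16:9 1.778 (Δ 0.623); silver ratio 2.414 (Δ 0.013); root-3 1.732 (Δ 0.669); 2:1 2.000 (Δ 0.401); root-5 2.236 (Δ 0.165).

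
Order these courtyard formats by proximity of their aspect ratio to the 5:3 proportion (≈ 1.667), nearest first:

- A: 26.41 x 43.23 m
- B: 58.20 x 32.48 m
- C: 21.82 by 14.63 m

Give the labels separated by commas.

A: 43.23/26.41 ≈ 1.637 → |1.637 − 1.667| = 0.030
B: 58.20/32.48 ≈ 1.792 → |1.792 − 1.667| = 0.125
C: 21.82/14.63 ≈ 1.491 → |1.491 − 1.667| = 0.176

A, B, C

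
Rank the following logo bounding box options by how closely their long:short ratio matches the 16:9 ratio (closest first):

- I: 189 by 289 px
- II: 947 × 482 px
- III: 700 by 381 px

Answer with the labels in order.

I: 289/189 ≈ 1.529 → |1.529 − 1.778| = 0.249
II: 947/482 ≈ 1.965 → |1.965 − 1.778| = 0.187
III: 700/381 ≈ 1.837 → |1.837 − 1.778| = 0.059

III, II, I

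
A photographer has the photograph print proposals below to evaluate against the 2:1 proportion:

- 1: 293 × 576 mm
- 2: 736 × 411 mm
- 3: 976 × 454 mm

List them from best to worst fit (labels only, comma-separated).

1, 3, 2

1: 576/293 ≈ 1.966 → |1.966 − 2.000| = 0.034
2: 736/411 ≈ 1.791 → |1.791 − 2.000| = 0.209
3: 976/454 ≈ 2.150 → |2.150 − 2.000| = 0.150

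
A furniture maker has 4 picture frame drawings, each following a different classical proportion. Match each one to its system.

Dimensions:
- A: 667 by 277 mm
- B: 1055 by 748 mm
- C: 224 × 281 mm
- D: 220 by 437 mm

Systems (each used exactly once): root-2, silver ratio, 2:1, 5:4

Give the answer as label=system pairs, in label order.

Ratios: A ≈ 2.408; B ≈ 1.410; C ≈ 1.254; D ≈ 1.986.
Targets: root-2 ≈ 1.414; silver ratio ≈ 2.414; 2:1 ≈ 2.000; 5:4 ≈ 1.250.

A=silver ratio, B=root-2, C=5:4, D=2:1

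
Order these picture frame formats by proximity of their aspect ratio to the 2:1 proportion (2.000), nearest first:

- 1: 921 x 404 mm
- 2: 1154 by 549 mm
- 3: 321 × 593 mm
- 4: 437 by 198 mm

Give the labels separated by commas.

Ratios: 1 = 921 / 404 ≈ 2.280; 2 = 1154 / 549 ≈ 2.102; 3 = 593 / 321 ≈ 1.847; 4 = 437 / 198 ≈ 2.207.
|Δ from 2.000|: 1 0.280; 2 0.102; 3 0.153; 4 0.207.

2, 3, 4, 1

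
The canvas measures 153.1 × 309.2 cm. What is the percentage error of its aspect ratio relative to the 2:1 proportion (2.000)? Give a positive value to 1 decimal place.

Ratio = 309.2 / 153.1 ≈ 2.0196.
Ideal 2:1 = 2.0000. |2.0196 − 2.0000| / 2.0000 ≈ 0.98% → 1.0%.

1.0%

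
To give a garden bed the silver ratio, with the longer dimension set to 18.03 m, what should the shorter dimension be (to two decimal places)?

silver ratio ≈ 2.41421.
Shorter side = 18.03 ÷ 2.41421 ≈ 7.4683 → 7.47 m.

7.47 m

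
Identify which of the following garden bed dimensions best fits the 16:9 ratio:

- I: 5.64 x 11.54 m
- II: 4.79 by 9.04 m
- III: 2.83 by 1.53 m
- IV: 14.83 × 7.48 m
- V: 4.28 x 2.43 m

Ratios (long/short): I ≈ 2.046; II ≈ 1.887; III ≈ 1.850; IV ≈ 1.983; V ≈ 1.761.
16:9 ≈ 1.778; option V is nearest (Δ 0.017).

V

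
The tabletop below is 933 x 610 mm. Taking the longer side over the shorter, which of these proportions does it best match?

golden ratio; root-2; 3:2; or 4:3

Ratio = 933 / 610 ≈ 1.530.
Distances: golden ratio 1.618 (Δ 0.088); root-2 1.414 (Δ 0.116); 3:2 1.500 (Δ 0.030); 4:3 1.333 (Δ 0.197).

3:2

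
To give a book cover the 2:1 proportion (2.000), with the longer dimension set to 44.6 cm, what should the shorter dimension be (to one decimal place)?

22.3 cm

2:1 = 2.00000.
Shorter side = 44.6 ÷ 2.00000 ≈ 22.300 → 22.3 cm.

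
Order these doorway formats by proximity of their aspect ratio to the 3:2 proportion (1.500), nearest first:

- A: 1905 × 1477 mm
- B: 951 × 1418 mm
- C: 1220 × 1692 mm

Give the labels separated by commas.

A: 1905/1477 ≈ 1.290 → |1.290 − 1.500| = 0.210
B: 1418/951 ≈ 1.491 → |1.491 − 1.500| = 0.009
C: 1692/1220 ≈ 1.387 → |1.387 − 1.500| = 0.113

B, C, A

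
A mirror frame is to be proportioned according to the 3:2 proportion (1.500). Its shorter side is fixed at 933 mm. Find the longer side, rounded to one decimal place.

3:2 = 1.50000.
Longer side = 933 × 1.50000 ≈ 1399.500 → 1399.5 mm.

1399.5 mm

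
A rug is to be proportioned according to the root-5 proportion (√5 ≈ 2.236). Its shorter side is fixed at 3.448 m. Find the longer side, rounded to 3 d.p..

root-5 ≈ 2.23607.
Longer side = 3.448 × 2.23607 ≈ 7.70997 → 7.710 m.

7.710 m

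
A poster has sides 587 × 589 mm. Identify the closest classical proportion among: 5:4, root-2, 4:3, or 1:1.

1:1

589/587 ≈ 1.003. Nearest candidates are 1:1 (1.000, off by 0.003) and 5:4 (1.250, off by 0.247).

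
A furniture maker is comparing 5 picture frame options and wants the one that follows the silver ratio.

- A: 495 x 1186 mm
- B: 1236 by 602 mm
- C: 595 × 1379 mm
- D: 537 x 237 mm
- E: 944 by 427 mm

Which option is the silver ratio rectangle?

A

Ratios (long/short): A ≈ 2.396; B ≈ 2.053; C ≈ 2.318; D ≈ 2.266; E ≈ 2.211.
silver ratio ≈ 2.414; option A is nearest (Δ 0.018).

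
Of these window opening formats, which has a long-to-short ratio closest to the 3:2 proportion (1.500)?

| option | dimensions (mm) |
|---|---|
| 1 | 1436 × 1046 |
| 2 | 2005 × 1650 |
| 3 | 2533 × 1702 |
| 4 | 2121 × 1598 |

Ratios (long/short): 1 ≈ 1.373; 2 ≈ 1.215; 3 ≈ 1.488; 4 ≈ 1.327.
3:2 ≈ 1.500; option 3 is nearest (Δ 0.012).

3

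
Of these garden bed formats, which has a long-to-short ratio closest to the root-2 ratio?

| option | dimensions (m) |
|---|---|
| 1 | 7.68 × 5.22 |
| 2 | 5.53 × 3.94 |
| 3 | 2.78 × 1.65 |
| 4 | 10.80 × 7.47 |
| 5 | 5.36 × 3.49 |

Target root-2 ≈ 1.414.
1: 1.471 (Δ0.057)  2: 1.404 (Δ0.010)  3: 1.685 (Δ0.271)  4: 1.446 (Δ0.032)  5: 1.536 (Δ0.122)

2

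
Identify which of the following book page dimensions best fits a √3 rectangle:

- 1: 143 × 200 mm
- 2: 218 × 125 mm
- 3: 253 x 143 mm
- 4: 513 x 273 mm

Target root-3 ≈ 1.732.
1: 1.399 (Δ0.333)  2: 1.744 (Δ0.012)  3: 1.769 (Δ0.037)  4: 1.879 (Δ0.147)

2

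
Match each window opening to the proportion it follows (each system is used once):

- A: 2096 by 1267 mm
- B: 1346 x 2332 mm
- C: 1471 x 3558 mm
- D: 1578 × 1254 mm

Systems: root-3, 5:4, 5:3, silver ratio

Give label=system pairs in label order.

A=5:3, B=root-3, C=silver ratio, D=5:4

A = 2096/1267 ≈ 1.654 → 5:3 (1.667)
B = 2332/1346 ≈ 1.733 → root-3 (1.732)
C = 3558/1471 ≈ 2.419 → silver ratio (2.414)
D = 1578/1254 ≈ 1.258 → 5:4 (1.250)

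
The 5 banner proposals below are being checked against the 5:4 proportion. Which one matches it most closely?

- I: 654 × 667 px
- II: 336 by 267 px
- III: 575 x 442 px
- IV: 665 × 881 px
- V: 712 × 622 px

Ratios (long/short): I ≈ 1.020; II ≈ 1.258; III ≈ 1.301; IV ≈ 1.325; V ≈ 1.145.
5:4 ≈ 1.250; option II is nearest (Δ 0.008).

II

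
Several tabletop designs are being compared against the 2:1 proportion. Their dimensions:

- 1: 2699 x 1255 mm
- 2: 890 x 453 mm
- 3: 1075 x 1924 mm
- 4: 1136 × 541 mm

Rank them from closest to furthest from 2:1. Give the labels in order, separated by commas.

1: 2699/1255 ≈ 2.151 → |2.151 − 2.000| = 0.151
2: 890/453 ≈ 1.965 → |1.965 − 2.000| = 0.035
3: 1924/1075 ≈ 1.790 → |1.790 − 2.000| = 0.210
4: 1136/541 ≈ 2.100 → |2.100 − 2.000| = 0.100

2, 4, 1, 3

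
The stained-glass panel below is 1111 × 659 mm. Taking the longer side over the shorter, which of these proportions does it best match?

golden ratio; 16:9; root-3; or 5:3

Ratio = 1111 / 659 ≈ 1.686.
Distances: golden ratio 1.618 (Δ 0.068); 16:9 1.778 (Δ 0.092); root-3 1.732 (Δ 0.046); 5:3 1.667 (Δ 0.019).

5:3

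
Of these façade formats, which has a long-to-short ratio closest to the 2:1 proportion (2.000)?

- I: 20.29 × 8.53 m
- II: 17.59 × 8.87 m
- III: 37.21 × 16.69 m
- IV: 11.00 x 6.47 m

II

Ratios (long/short): I ≈ 2.379; II ≈ 1.983; III ≈ 2.229; IV ≈ 1.700.
2:1 ≈ 2.000; option II is nearest (Δ 0.017).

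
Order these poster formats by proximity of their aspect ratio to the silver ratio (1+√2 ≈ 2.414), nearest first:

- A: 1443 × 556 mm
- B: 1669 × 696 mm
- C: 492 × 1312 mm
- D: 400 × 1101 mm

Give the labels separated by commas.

Ratios: A = 1443 / 556 ≈ 2.595; B = 1669 / 696 ≈ 2.398; C = 1312 / 492 ≈ 2.667; D = 1101 / 400 ≈ 2.752.
|Δ from 2.414|: A 0.181; B 0.016; C 0.253; D 0.338.

B, A, C, D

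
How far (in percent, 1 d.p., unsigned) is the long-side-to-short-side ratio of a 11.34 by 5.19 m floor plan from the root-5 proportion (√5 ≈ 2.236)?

2.3%

Ratio = 11.34 / 5.19 ≈ 2.1850.
Ideal root-5 ≈ 2.2361. |2.1850 − 2.2361| / 2.2361 ≈ 2.29% → 2.3%.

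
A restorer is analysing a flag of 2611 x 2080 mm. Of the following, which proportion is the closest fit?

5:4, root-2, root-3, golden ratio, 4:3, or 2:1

5:4

Ratio = 2611 / 2080 ≈ 1.255.
Distances: 5:4 1.250 (Δ 0.005); root-2 1.414 (Δ 0.159); root-3 1.732 (Δ 0.477); golden ratio 1.618 (Δ 0.363); 4:3 1.333 (Δ 0.078); 2:1 2.000 (Δ 0.745).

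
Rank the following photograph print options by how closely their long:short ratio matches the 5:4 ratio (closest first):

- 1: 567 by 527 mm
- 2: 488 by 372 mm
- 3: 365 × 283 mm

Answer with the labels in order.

Ratios: 1 = 567 / 527 ≈ 1.076; 2 = 488 / 372 ≈ 1.312; 3 = 365 / 283 ≈ 1.290.
|Δ from 1.250|: 1 0.174; 2 0.062; 3 0.040.

3, 2, 1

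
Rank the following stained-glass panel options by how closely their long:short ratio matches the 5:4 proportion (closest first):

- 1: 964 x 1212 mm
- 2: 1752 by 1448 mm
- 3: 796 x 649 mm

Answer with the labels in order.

1, 3, 2

1: 1212/964 ≈ 1.257 → |1.257 − 1.250| = 0.007
2: 1752/1448 ≈ 1.210 → |1.210 − 1.250| = 0.040
3: 796/649 ≈ 1.227 → |1.227 − 1.250| = 0.023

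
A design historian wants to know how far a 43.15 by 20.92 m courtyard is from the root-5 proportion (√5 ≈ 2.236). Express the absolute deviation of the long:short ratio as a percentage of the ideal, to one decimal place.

Ratio = 43.15 / 20.92 ≈ 2.0626.
Ideal root-5 ≈ 2.2361. |2.0626 − 2.2361| / 2.2361 ≈ 7.76% → 7.8%.

7.8%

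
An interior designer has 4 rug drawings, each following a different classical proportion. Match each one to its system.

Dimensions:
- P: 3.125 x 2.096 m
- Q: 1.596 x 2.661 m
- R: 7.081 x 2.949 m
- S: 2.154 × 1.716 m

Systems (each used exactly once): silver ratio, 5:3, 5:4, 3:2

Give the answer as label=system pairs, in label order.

P=3:2, Q=5:3, R=silver ratio, S=5:4

P = 3.125/2.096 ≈ 1.491 → 3:2 (1.500)
Q = 2.661/1.596 ≈ 1.667 → 5:3 (1.667)
R = 7.081/2.949 ≈ 2.401 → silver ratio (2.414)
S = 2.154/1.716 ≈ 1.255 → 5:4 (1.250)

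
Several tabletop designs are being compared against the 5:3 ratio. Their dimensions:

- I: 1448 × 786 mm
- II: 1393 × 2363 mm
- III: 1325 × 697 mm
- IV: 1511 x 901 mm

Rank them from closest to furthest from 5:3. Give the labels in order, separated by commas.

I: 1448/786 ≈ 1.842 → |1.842 − 1.667| = 0.175
II: 2363/1393 ≈ 1.696 → |1.696 − 1.667| = 0.029
III: 1325/697 ≈ 1.901 → |1.901 − 1.667| = 0.234
IV: 1511/901 ≈ 1.677 → |1.677 − 1.667| = 0.010

IV, II, I, III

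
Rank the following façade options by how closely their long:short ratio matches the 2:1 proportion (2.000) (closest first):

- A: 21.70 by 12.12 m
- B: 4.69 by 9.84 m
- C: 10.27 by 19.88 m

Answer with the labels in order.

Ratios: A = 21.70 / 12.12 ≈ 1.790; B = 9.84 / 4.69 ≈ 2.098; C = 19.88 / 10.27 ≈ 1.936.
|Δ from 2.000|: A 0.210; B 0.098; C 0.064.

C, B, A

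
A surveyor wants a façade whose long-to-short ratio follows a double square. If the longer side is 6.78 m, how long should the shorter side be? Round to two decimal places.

2:1 = 2.00000.
Shorter side = 6.78 ÷ 2.00000 ≈ 3.3900 → 3.39 m.

3.39 m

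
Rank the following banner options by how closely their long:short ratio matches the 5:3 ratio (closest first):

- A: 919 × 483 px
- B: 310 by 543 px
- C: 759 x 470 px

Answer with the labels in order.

C, B, A

Ratios: A = 919 / 483 ≈ 1.903; B = 543 / 310 ≈ 1.752; C = 759 / 470 ≈ 1.615.
|Δ from 1.667|: A 0.236; B 0.085; C 0.052.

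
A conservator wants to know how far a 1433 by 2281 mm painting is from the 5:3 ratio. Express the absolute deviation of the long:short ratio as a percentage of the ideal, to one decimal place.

Ratio = 2281 / 1433 ≈ 1.5918.
Ideal 5:3 ≈ 1.6667. |1.5918 − 1.6667| / 1.6667 ≈ 4.49% → 4.5%.

4.5%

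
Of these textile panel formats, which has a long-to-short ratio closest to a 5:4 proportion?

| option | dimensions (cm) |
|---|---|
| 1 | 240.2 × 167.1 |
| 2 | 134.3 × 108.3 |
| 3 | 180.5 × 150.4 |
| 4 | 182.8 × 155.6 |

Ratios (long/short): 1 ≈ 1.437; 2 ≈ 1.240; 3 ≈ 1.200; 4 ≈ 1.175.
5:4 ≈ 1.250; option 2 is nearest (Δ 0.010).

2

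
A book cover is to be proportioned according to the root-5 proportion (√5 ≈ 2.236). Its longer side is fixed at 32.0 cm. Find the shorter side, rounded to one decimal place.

14.3 cm

root-5 ≈ 2.23607.
Shorter side = 32.0 ÷ 2.23607 ≈ 14.311 → 14.3 cm.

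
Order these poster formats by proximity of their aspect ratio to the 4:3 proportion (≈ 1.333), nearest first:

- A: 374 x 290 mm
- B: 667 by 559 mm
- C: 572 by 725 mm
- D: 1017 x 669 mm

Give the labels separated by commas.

A: 374/290 ≈ 1.290 → |1.290 − 1.333| = 0.043
B: 667/559 ≈ 1.193 → |1.193 − 1.333| = 0.140
C: 725/572 ≈ 1.267 → |1.267 − 1.333| = 0.066
D: 1017/669 ≈ 1.520 → |1.520 − 1.333| = 0.187

A, C, B, D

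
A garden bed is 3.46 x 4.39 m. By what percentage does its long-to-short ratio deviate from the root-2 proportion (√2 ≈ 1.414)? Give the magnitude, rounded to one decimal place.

10.3%

Ratio = 4.39 / 3.46 ≈ 1.2688.
Ideal root-2 ≈ 1.4142. |1.2688 − 1.4142| / 1.4142 ≈ 10.28% → 10.3%.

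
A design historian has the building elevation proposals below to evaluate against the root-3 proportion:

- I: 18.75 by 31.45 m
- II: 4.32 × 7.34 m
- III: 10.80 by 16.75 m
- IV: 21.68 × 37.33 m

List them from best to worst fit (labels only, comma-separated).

IV, II, I, III

Ratios: I = 31.45 / 18.75 ≈ 1.677; II = 7.34 / 4.32 ≈ 1.699; III = 16.75 / 10.80 ≈ 1.551; IV = 37.33 / 21.68 ≈ 1.722.
|Δ from 1.732|: I 0.055; II 0.033; III 0.181; IV 0.010.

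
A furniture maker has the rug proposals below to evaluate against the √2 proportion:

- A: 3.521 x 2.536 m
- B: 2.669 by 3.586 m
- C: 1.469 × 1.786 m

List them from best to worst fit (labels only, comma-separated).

Ratios: A = 3.521 / 2.536 ≈ 1.388; B = 3.586 / 2.669 ≈ 1.344; C = 1.786 / 1.469 ≈ 1.216.
|Δ from 1.414|: A 0.026; B 0.070; C 0.198.

A, B, C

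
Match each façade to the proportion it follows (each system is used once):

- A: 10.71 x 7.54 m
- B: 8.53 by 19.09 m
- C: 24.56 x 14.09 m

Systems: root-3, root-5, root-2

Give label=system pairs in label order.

A=root-2, B=root-5, C=root-3

A = 10.71/7.54 ≈ 1.420 → root-2 (1.414)
B = 19.09/8.53 ≈ 2.238 → root-5 (2.236)
C = 24.56/14.09 ≈ 1.743 → root-3 (1.732)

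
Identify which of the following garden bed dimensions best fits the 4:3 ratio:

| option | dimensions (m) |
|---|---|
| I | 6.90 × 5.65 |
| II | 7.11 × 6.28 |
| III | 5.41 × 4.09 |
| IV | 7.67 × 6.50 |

III

Ratios (long/short): I ≈ 1.221; II ≈ 1.132; III ≈ 1.323; IV ≈ 1.180.
4:3 ≈ 1.333; option III is nearest (Δ 0.010).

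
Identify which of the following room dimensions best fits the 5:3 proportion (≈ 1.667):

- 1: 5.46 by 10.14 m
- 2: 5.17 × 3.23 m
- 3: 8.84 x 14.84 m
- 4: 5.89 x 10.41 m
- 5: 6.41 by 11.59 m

3

Target 5:3 ≈ 1.667.
1: 1.857 (Δ0.190)  2: 1.601 (Δ0.066)  3: 1.679 (Δ0.012)  4: 1.767 (Δ0.100)  5: 1.808 (Δ0.141)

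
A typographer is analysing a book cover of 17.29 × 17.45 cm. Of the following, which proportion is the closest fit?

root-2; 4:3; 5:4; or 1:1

Ratio = 17.45 / 17.29 ≈ 1.009.
Distances: root-2 1.414 (Δ 0.405); 4:3 1.333 (Δ 0.324); 5:4 1.250 (Δ 0.241); 1:1 1.000 (Δ 0.009).

1:1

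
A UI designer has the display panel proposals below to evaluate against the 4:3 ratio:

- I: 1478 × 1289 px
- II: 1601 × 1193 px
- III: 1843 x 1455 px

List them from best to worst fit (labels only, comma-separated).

II, III, I

I: 1478/1289 ≈ 1.147 → |1.147 − 1.333| = 0.186
II: 1601/1193 ≈ 1.342 → |1.342 − 1.333| = 0.009
III: 1843/1455 ≈ 1.267 → |1.267 − 1.333| = 0.066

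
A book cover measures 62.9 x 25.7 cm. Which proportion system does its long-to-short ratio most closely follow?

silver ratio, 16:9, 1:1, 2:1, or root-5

silver ratio

62.9/25.7 ≈ 2.447. Nearest candidates are silver ratio (2.414, off by 0.033) and root-5 (2.236, off by 0.211).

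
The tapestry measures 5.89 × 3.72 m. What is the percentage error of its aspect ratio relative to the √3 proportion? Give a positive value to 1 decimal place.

8.6%

Ratio = 5.89 / 3.72 ≈ 1.5833.
Ideal root-3 ≈ 1.7321. |1.5833 − 1.7321| / 1.7321 ≈ 8.59% → 8.6%.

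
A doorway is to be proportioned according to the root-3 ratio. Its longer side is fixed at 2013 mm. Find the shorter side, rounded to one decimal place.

1162.2 mm

root-3 ≈ 1.73205.
Shorter side = 2013 ÷ 1.73205 ≈ 1162.207 → 1162.2 mm.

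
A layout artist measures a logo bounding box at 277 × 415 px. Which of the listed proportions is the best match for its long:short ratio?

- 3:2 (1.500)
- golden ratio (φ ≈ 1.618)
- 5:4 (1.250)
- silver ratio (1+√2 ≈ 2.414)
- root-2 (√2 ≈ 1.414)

3:2

Ratio = 415 / 277 ≈ 1.498.
Distances: 3:2 1.500 (Δ 0.002); golden ratio 1.618 (Δ 0.120); 5:4 1.250 (Δ 0.248); silver ratio 2.414 (Δ 0.916); root-2 1.414 (Δ 0.084).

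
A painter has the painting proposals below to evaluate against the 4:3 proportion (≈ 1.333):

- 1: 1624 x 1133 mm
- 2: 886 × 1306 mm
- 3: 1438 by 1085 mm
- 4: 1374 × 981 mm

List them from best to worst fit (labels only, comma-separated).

3, 4, 1, 2

1: 1624/1133 ≈ 1.433 → |1.433 − 1.333| = 0.100
2: 1306/886 ≈ 1.474 → |1.474 − 1.333| = 0.141
3: 1438/1085 ≈ 1.325 → |1.325 − 1.333| = 0.008
4: 1374/981 ≈ 1.401 → |1.401 − 1.333| = 0.068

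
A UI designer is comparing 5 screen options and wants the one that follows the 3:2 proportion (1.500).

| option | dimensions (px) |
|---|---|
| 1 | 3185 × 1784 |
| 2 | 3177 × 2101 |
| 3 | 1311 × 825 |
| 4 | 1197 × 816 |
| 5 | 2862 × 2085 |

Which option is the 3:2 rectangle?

Ratios (long/short): 1 ≈ 1.785; 2 ≈ 1.512; 3 ≈ 1.589; 4 ≈ 1.467; 5 ≈ 1.373.
3:2 ≈ 1.500; option 2 is nearest (Δ 0.012).

2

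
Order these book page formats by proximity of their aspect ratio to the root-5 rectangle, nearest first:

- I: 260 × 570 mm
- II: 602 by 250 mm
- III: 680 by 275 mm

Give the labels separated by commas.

I, II, III

Ratios: I = 570 / 260 ≈ 2.192; II = 602 / 250 ≈ 2.408; III = 680 / 275 ≈ 2.473.
|Δ from 2.236|: I 0.044; II 0.172; III 0.237.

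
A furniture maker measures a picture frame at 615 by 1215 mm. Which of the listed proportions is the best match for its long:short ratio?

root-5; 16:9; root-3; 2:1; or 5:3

2:1

1215/615 ≈ 1.976. Nearest candidates are 2:1 (2.000, off by 0.024) and 16:9 (1.778, off by 0.198).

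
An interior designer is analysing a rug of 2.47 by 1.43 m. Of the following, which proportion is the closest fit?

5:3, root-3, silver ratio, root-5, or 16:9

root-3

Ratio = 2.47 / 1.43 ≈ 1.727.
Distances: 5:3 1.667 (Δ 0.060); root-3 1.732 (Δ 0.005); silver ratio 2.414 (Δ 0.687); root-5 2.236 (Δ 0.509); 16:9 1.778 (Δ 0.051).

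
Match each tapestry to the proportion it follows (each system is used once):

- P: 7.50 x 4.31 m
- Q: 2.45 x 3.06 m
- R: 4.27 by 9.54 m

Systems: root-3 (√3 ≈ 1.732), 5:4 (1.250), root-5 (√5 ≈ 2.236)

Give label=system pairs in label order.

P=root-3, Q=5:4, R=root-5

P = 7.50/4.31 ≈ 1.740 → root-3 (1.732)
Q = 3.06/2.45 ≈ 1.249 → 5:4 (1.250)
R = 9.54/4.27 ≈ 2.234 → root-5 (2.236)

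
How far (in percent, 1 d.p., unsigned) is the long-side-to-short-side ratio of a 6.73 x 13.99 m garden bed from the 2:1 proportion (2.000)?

3.9%

Ratio = 13.99 / 6.73 ≈ 2.0788.
Ideal 2:1 = 2.0000. |2.0788 − 2.0000| / 2.0000 ≈ 3.94% → 3.9%.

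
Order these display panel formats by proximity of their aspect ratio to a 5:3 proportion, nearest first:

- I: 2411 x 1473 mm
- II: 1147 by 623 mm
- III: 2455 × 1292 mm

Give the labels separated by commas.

I, II, III

I: 2411/1473 ≈ 1.637 → |1.637 − 1.667| = 0.030
II: 1147/623 ≈ 1.841 → |1.841 − 1.667| = 0.174
III: 2455/1292 ≈ 1.900 → |1.900 − 1.667| = 0.233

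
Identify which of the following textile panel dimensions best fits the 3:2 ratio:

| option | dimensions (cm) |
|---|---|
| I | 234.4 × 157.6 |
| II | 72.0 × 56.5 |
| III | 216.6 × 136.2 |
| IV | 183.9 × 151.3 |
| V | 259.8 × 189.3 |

Target 3:2 ≈ 1.500.
I: 1.487 (Δ0.013)  II: 1.274 (Δ0.226)  III: 1.590 (Δ0.090)  IV: 1.215 (Δ0.285)  V: 1.372 (Δ0.128)

I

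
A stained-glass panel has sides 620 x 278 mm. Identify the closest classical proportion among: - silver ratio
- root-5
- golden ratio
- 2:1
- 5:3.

root-5

620/278 ≈ 2.230. Nearest candidates are root-5 (2.236, off by 0.006) and silver ratio (2.414, off by 0.184).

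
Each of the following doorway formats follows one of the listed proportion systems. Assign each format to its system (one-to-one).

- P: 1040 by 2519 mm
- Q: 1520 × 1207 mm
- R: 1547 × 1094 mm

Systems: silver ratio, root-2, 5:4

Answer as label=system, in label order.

Ratios: P ≈ 2.422; Q ≈ 1.259; R ≈ 1.414.
Targets: silver ratio ≈ 2.414; root-2 ≈ 1.414; 5:4 ≈ 1.250.

P=silver ratio, Q=5:4, R=root-2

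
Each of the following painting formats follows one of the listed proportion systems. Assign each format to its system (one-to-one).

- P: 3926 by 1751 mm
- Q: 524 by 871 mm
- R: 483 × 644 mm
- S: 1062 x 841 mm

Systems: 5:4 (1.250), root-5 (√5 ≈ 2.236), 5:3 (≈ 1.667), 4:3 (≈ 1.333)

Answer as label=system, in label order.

P=root-5, Q=5:3, R=4:3, S=5:4

P = 3926/1751 ≈ 2.242 → root-5 (2.236)
Q = 871/524 ≈ 1.662 → 5:3 (1.667)
R = 644/483 ≈ 1.333 → 4:3 (1.333)
S = 1062/841 ≈ 1.263 → 5:4 (1.250)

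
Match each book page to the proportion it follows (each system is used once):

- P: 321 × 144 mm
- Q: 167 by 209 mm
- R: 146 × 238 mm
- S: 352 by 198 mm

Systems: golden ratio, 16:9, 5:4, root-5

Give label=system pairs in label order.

P=root-5, Q=5:4, R=golden ratio, S=16:9

Ratios: P ≈ 2.229; Q ≈ 1.251; R ≈ 1.630; S ≈ 1.778.
Targets: golden ratio ≈ 1.618; 16:9 ≈ 1.778; 5:4 ≈ 1.250; root-5 ≈ 2.236.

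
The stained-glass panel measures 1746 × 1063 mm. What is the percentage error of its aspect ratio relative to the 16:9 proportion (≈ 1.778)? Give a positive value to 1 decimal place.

Ratio = 1746 / 1063 ≈ 1.6425.
Ideal 16:9 ≈ 1.7778. |1.6425 − 1.7778| / 1.7778 ≈ 7.61% → 7.6%.

7.6%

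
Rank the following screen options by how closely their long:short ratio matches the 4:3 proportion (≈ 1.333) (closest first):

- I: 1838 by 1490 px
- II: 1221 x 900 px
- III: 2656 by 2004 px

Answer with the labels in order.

I: 1838/1490 ≈ 1.234 → |1.234 − 1.333| = 0.099
II: 1221/900 ≈ 1.357 → |1.357 − 1.333| = 0.024
III: 2656/2004 ≈ 1.325 → |1.325 − 1.333| = 0.008

III, II, I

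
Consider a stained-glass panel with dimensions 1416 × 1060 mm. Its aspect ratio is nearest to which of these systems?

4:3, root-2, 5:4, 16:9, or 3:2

Ratio = 1416 / 1060 ≈ 1.336.
Distances: 4:3 1.333 (Δ 0.003); root-2 1.414 (Δ 0.078); 5:4 1.250 (Δ 0.086); 16:9 1.778 (Δ 0.442); 3:2 1.500 (Δ 0.164).

4:3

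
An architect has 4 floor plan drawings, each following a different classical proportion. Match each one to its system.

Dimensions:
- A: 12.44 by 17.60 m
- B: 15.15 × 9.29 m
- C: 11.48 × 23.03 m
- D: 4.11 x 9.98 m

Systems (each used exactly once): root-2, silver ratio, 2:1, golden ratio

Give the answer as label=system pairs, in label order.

A = 17.60/12.44 ≈ 1.415 → root-2 (1.414)
B = 15.15/9.29 ≈ 1.631 → golden ratio (1.618)
C = 23.03/11.48 ≈ 2.006 → 2:1 (2.000)
D = 9.98/4.11 ≈ 2.428 → silver ratio (2.414)

A=root-2, B=golden ratio, C=2:1, D=silver ratio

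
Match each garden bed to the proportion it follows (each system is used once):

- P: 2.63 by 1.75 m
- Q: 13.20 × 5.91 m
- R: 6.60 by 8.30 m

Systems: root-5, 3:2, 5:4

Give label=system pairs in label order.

P=3:2, Q=root-5, R=5:4

Ratios: P ≈ 1.503; Q ≈ 2.234; R ≈ 1.258.
Targets: root-5 ≈ 2.236; 3:2 ≈ 1.500; 5:4 ≈ 1.250.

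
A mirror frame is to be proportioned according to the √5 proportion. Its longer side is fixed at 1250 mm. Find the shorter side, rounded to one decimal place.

root-5 ≈ 2.23607.
Shorter side = 1250 ÷ 2.23607 ≈ 559.016 → 559.0 mm.

559.0 mm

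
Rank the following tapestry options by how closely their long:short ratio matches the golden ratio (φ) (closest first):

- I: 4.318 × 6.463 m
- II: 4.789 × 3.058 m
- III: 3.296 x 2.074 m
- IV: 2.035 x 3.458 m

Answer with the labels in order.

III, II, IV, I

I: 6.463/4.318 ≈ 1.497 → |1.497 − 1.618| = 0.121
II: 4.789/3.058 ≈ 1.566 → |1.566 − 1.618| = 0.052
III: 3.296/2.074 ≈ 1.589 → |1.589 − 1.618| = 0.029
IV: 3.458/2.035 ≈ 1.699 → |1.699 − 1.618| = 0.081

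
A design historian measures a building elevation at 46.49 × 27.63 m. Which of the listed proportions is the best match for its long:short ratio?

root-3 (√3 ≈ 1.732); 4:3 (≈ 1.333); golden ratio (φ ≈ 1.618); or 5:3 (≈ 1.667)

5:3

46.49/27.63 ≈ 1.683. Nearest candidates are 5:3 (1.667, off by 0.016) and root-3 (1.732, off by 0.049).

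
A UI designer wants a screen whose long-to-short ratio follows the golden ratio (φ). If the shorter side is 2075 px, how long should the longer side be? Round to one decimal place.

3357.4 px

golden ratio ≈ 1.61803.
Longer side = 2075 × 1.61803 ≈ 3357.412 → 3357.4 px.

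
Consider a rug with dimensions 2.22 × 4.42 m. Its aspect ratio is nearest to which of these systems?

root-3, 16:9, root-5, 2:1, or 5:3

Ratio = 4.42 / 2.22 ≈ 1.991.
Distances: root-3 1.732 (Δ 0.259); 16:9 1.778 (Δ 0.213); root-5 2.236 (Δ 0.245); 2:1 2.000 (Δ 0.009); 5:3 1.667 (Δ 0.324).

2:1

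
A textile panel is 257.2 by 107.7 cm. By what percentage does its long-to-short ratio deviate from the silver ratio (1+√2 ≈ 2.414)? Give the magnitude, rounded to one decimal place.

1.1%

Ratio = 257.2 / 107.7 ≈ 2.3881.
Ideal silver ratio ≈ 2.4142. |2.3881 − 2.4142| / 2.4142 ≈ 1.08% → 1.1%.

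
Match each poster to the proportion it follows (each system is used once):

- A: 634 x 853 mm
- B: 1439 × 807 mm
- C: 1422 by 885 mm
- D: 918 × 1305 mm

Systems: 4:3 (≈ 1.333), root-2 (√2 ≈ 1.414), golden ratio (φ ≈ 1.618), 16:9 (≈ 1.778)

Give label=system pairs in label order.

Ratios: A ≈ 1.345; B ≈ 1.783; C ≈ 1.607; D ≈ 1.422.
Targets: 4:3 ≈ 1.333; root-2 ≈ 1.414; golden ratio ≈ 1.618; 16:9 ≈ 1.778.

A=4:3, B=16:9, C=golden ratio, D=root-2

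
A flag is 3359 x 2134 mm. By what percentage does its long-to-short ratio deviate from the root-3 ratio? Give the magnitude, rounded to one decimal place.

9.1%

Ratio = 3359 / 2134 ≈ 1.5740.
Ideal root-3 ≈ 1.7321. |1.5740 − 1.7321| / 1.7321 ≈ 9.13% → 9.1%.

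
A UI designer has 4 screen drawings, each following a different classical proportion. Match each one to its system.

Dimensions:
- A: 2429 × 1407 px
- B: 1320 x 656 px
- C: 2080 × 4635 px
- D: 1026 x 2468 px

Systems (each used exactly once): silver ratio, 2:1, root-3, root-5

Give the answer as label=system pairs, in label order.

A=root-3, B=2:1, C=root-5, D=silver ratio

A = 2429/1407 ≈ 1.726 → root-3 (1.732)
B = 1320/656 ≈ 2.012 → 2:1 (2.000)
C = 4635/2080 ≈ 2.228 → root-5 (2.236)
D = 2468/1026 ≈ 2.405 → silver ratio (2.414)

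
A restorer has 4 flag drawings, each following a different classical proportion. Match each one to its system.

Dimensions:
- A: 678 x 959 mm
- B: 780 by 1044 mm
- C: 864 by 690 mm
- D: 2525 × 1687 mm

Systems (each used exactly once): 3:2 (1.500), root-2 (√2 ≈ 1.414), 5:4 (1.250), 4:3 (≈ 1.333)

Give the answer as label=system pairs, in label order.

A=root-2, B=4:3, C=5:4, D=3:2

Ratios: A ≈ 1.414; B ≈ 1.338; C ≈ 1.252; D ≈ 1.497.
Targets: 3:2 ≈ 1.500; root-2 ≈ 1.414; 5:4 ≈ 1.250; 4:3 ≈ 1.333.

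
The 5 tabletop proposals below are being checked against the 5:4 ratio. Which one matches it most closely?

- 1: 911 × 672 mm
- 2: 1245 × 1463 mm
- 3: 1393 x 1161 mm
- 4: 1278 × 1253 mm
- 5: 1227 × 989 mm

5

Ratios (long/short): 1 ≈ 1.356; 2 ≈ 1.175; 3 ≈ 1.200; 4 ≈ 1.020; 5 ≈ 1.241.
5:4 ≈ 1.250; option 5 is nearest (Δ 0.009).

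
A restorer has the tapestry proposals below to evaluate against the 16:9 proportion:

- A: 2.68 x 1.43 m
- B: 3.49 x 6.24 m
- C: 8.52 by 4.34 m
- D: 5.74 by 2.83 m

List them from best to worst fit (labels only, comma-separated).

A: 2.68/1.43 ≈ 1.874 → |1.874 − 1.778| = 0.096
B: 6.24/3.49 ≈ 1.788 → |1.788 − 1.778| = 0.010
C: 8.52/4.34 ≈ 1.963 → |1.963 − 1.778| = 0.185
D: 5.74/2.83 ≈ 2.028 → |2.028 − 1.778| = 0.250

B, A, C, D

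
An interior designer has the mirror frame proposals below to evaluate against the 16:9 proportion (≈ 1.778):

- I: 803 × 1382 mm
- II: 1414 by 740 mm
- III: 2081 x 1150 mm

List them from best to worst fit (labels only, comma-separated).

Ratios: I = 1382 / 803 ≈ 1.721; II = 1414 / 740 ≈ 1.911; III = 2081 / 1150 ≈ 1.810.
|Δ from 1.778|: I 0.057; II 0.133; III 0.032.

III, I, II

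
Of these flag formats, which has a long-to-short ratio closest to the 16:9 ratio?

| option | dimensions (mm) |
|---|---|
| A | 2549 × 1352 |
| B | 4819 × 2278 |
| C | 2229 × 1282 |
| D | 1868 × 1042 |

D

Target 16:9 ≈ 1.778.
A: 1.885 (Δ0.107)  B: 2.115 (Δ0.337)  C: 1.739 (Δ0.039)  D: 1.793 (Δ0.015)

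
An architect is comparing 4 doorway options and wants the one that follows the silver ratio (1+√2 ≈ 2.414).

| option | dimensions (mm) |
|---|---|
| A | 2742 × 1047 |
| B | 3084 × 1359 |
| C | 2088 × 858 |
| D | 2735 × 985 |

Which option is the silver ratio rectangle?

C

Ratios (long/short): A ≈ 2.619; B ≈ 2.269; C ≈ 2.434; D ≈ 2.777.
silver ratio ≈ 2.414; option C is nearest (Δ 0.020).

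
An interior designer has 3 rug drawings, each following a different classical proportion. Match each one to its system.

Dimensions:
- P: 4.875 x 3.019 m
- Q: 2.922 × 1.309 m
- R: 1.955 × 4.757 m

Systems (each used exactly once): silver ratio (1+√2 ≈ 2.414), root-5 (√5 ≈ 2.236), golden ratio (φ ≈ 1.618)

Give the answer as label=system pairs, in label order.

P=golden ratio, Q=root-5, R=silver ratio

Ratios: P ≈ 1.615; Q ≈ 2.232; R ≈ 2.433.
Targets: silver ratio ≈ 2.414; root-5 ≈ 2.236; golden ratio ≈ 1.618.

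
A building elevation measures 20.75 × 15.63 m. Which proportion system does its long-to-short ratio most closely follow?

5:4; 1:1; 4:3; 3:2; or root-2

20.75/15.63 ≈ 1.328. Nearest candidates are 4:3 (1.333, off by 0.005) and 5:4 (1.250, off by 0.078).

4:3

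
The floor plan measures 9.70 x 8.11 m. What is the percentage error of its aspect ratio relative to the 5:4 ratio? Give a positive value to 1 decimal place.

Ratio = 9.70 / 8.11 ≈ 1.1961.
Ideal 5:4 = 1.2500. |1.1961 − 1.2500| / 1.2500 ≈ 4.31% → 4.3%.

4.3%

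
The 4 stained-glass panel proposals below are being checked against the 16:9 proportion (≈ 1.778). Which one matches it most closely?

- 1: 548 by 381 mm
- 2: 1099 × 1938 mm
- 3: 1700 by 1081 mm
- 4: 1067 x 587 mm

2

Target 16:9 ≈ 1.778.
1: 1.438 (Δ0.340)  2: 1.763 (Δ0.015)  3: 1.573 (Δ0.205)  4: 1.818 (Δ0.040)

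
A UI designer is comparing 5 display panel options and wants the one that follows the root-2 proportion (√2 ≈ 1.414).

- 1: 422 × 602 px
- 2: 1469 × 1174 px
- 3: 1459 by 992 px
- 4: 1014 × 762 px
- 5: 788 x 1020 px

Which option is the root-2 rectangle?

1

Target root-2 ≈ 1.414.
1: 1.427 (Δ0.013)  2: 1.251 (Δ0.163)  3: 1.471 (Δ0.057)  4: 1.331 (Δ0.083)  5: 1.294 (Δ0.120)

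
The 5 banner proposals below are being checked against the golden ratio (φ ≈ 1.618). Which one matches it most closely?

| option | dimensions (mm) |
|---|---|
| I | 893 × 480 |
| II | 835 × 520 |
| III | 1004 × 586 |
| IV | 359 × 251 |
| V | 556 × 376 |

II

Ratios (long/short): I ≈ 1.860; II ≈ 1.606; III ≈ 1.713; IV ≈ 1.430; V ≈ 1.479.
golden ratio ≈ 1.618; option II is nearest (Δ 0.012).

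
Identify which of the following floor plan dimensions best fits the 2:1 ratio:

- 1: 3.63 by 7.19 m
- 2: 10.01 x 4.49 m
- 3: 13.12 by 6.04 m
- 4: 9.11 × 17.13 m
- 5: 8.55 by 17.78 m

1

Ratios (long/short): 1 ≈ 1.981; 2 ≈ 2.229; 3 ≈ 2.172; 4 ≈ 1.880; 5 ≈ 2.080.
2:1 ≈ 2.000; option 1 is nearest (Δ 0.019).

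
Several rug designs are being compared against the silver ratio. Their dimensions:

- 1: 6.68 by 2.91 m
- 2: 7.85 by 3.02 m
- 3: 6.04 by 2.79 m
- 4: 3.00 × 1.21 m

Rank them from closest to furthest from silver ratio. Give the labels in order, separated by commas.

4, 1, 2, 3

1: 6.68/2.91 ≈ 2.296 → |2.296 − 2.414| = 0.118
2: 7.85/3.02 ≈ 2.599 → |2.599 − 2.414| = 0.185
3: 6.04/2.79 ≈ 2.165 → |2.165 − 2.414| = 0.249
4: 3.00/1.21 ≈ 2.479 → |2.479 − 2.414| = 0.065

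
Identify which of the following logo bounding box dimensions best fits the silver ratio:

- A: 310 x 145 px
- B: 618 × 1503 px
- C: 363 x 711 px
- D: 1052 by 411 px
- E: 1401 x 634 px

B

Target silver ratio ≈ 2.414.
A: 2.138 (Δ0.276)  B: 2.432 (Δ0.018)  C: 1.959 (Δ0.455)  D: 2.560 (Δ0.146)  E: 2.210 (Δ0.204)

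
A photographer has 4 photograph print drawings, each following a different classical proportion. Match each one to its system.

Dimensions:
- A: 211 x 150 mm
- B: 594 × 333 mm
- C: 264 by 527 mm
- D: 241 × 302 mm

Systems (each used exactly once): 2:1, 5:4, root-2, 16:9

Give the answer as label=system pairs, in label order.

Ratios: A ≈ 1.407; B ≈ 1.784; C ≈ 1.996; D ≈ 1.253.
Targets: 2:1 ≈ 2.000; 5:4 ≈ 1.250; root-2 ≈ 1.414; 16:9 ≈ 1.778.

A=root-2, B=16:9, C=2:1, D=5:4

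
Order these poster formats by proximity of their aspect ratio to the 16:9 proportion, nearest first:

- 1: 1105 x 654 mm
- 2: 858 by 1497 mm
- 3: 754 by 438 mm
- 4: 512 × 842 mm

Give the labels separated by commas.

2, 3, 1, 4

1: 1105/654 ≈ 1.690 → |1.690 − 1.778| = 0.088
2: 1497/858 ≈ 1.745 → |1.745 − 1.778| = 0.033
3: 754/438 ≈ 1.721 → |1.721 − 1.778| = 0.057
4: 842/512 ≈ 1.645 → |1.645 − 1.778| = 0.133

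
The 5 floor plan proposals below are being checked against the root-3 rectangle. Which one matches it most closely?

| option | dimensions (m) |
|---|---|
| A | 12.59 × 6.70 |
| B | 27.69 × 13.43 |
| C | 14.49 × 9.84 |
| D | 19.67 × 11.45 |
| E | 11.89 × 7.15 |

D

Target root-3 ≈ 1.732.
A: 1.879 (Δ0.147)  B: 2.062 (Δ0.330)  C: 1.473 (Δ0.259)  D: 1.718 (Δ0.014)  E: 1.663 (Δ0.069)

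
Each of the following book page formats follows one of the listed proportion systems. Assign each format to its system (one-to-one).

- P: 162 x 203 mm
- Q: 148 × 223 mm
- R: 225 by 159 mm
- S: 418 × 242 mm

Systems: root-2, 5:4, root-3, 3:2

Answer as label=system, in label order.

P=5:4, Q=3:2, R=root-2, S=root-3

Ratios: P ≈ 1.253; Q ≈ 1.507; R ≈ 1.415; S ≈ 1.727.
Targets: root-2 ≈ 1.414; 5:4 ≈ 1.250; root-3 ≈ 1.732; 3:2 ≈ 1.500.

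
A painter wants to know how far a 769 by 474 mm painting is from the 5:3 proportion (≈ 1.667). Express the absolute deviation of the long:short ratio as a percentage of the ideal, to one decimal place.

Ratio = 769 / 474 ≈ 1.6224.
Ideal 5:3 ≈ 1.6667. |1.6224 − 1.6667| / 1.6667 ≈ 2.66% → 2.7%.

2.7%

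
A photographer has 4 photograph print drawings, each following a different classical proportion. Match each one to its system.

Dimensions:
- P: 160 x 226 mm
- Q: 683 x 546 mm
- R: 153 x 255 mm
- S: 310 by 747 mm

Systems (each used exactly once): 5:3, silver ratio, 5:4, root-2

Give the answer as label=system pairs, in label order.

P=root-2, Q=5:4, R=5:3, S=silver ratio

P = 226/160 ≈ 1.413 → root-2 (1.414)
Q = 683/546 ≈ 1.251 → 5:4 (1.250)
R = 255/153 ≈ 1.667 → 5:3 (1.667)
S = 747/310 ≈ 2.410 → silver ratio (2.414)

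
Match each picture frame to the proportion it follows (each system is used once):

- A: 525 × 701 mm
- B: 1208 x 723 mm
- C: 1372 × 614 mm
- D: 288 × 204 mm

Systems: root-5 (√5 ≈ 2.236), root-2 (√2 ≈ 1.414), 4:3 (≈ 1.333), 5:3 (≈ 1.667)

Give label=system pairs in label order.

Ratios: A ≈ 1.335; B ≈ 1.671; C ≈ 2.235; D ≈ 1.412.
Targets: root-5 ≈ 2.236; root-2 ≈ 1.414; 4:3 ≈ 1.333; 5:3 ≈ 1.667.

A=4:3, B=5:3, C=root-5, D=root-2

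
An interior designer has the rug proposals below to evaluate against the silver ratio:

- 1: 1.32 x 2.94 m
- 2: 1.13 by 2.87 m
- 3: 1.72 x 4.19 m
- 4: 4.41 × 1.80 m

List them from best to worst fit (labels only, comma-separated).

3, 4, 2, 1

1: 2.94/1.32 ≈ 2.227 → |2.227 − 2.414| = 0.187
2: 2.87/1.13 ≈ 2.540 → |2.540 − 2.414| = 0.126
3: 4.19/1.72 ≈ 2.436 → |2.436 − 2.414| = 0.022
4: 4.41/1.80 ≈ 2.450 → |2.450 − 2.414| = 0.036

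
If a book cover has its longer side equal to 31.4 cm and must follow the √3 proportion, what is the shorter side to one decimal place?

root-3 ≈ 1.73205.
Shorter side = 31.4 ÷ 1.73205 ≈ 18.129 → 18.1 cm.

18.1 cm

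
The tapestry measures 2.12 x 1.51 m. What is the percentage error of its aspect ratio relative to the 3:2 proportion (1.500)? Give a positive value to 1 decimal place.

6.4%

Ratio = 2.12 / 1.51 ≈ 1.4040.
Ideal 3:2 = 1.5000. |1.4040 − 1.5000| / 1.5000 ≈ 6.40% → 6.4%.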